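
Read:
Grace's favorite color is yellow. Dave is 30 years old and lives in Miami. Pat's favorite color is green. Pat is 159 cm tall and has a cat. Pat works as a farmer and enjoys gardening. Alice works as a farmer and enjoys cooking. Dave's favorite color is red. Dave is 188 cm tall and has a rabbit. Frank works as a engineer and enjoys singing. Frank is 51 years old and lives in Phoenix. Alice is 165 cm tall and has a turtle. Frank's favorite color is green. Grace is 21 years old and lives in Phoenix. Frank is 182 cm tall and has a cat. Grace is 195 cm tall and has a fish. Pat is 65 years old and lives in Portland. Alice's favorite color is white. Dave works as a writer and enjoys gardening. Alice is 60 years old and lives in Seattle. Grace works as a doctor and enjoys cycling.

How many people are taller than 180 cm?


Taller than 180: 3

3


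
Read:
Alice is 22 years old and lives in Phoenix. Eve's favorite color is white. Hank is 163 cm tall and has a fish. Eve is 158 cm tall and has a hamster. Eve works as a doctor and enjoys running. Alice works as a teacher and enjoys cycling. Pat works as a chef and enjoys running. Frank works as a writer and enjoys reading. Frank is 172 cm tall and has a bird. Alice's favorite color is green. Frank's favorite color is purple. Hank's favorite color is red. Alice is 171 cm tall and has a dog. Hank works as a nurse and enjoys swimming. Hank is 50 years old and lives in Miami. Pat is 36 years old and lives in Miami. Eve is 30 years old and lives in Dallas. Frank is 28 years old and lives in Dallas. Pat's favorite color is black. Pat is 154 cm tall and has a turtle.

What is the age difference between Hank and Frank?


|50 - 28| = 22

22


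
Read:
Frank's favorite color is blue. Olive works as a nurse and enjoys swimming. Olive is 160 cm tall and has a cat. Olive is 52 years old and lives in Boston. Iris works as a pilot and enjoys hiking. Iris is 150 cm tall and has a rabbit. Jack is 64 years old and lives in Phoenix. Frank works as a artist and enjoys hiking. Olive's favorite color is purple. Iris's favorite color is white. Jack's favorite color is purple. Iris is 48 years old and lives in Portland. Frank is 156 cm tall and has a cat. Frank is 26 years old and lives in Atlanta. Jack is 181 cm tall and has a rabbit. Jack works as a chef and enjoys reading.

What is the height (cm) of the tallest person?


Tallest: Jack at 181 cm

181


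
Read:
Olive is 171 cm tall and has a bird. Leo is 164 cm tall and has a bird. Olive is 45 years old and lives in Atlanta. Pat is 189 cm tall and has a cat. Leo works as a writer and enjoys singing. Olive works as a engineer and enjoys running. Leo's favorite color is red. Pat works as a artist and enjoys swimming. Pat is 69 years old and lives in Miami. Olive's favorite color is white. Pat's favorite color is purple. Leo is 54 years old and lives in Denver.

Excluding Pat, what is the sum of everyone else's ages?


Sum (excluding Pat): 99

99


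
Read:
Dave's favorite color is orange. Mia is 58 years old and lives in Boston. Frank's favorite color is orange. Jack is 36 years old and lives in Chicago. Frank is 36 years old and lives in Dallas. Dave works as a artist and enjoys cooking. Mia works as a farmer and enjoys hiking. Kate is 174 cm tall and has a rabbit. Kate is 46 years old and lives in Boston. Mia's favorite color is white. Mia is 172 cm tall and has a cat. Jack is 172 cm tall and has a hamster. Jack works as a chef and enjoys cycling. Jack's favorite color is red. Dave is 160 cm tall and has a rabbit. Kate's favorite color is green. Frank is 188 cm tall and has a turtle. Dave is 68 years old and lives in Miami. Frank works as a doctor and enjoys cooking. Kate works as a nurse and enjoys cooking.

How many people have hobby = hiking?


Count: 1

1


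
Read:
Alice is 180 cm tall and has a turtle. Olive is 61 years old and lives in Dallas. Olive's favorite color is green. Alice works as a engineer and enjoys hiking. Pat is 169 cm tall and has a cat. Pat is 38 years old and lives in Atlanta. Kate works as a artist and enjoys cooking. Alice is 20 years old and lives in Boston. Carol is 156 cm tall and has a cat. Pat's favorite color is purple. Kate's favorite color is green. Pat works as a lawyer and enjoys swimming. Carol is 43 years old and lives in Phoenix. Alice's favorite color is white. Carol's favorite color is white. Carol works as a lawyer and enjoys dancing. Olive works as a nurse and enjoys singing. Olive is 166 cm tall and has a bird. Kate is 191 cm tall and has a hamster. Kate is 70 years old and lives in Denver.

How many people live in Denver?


Count in Denver: 1

1


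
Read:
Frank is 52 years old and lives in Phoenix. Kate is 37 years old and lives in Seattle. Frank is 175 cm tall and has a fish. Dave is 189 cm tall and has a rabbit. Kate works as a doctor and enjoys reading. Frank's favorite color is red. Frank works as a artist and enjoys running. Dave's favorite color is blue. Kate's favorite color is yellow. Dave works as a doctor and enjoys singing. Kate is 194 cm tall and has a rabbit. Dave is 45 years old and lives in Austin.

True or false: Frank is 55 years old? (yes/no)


Frank is actually 52. no

no


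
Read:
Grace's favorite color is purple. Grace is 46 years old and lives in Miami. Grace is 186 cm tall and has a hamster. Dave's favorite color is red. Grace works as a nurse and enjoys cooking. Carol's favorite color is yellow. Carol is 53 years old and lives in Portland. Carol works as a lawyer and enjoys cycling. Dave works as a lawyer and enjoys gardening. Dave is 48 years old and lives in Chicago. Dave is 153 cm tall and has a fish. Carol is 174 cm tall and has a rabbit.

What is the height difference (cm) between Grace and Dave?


|186 - 153| = 33

33


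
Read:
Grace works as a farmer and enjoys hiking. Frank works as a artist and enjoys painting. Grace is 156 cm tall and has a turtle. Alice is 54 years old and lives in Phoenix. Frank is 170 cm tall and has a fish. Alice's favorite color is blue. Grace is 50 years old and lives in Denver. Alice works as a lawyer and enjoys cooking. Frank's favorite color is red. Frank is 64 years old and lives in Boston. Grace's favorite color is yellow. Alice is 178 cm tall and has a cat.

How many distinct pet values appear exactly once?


Unique pet values: 3

3


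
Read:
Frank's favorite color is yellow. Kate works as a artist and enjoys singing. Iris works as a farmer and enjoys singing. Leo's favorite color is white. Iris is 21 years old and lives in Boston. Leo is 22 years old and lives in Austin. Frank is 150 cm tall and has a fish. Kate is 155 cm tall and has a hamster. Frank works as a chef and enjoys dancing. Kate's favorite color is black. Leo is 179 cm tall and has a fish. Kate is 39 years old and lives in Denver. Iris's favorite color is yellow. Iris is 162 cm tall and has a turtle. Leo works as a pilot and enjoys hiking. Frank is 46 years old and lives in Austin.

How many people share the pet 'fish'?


Count: 2

2


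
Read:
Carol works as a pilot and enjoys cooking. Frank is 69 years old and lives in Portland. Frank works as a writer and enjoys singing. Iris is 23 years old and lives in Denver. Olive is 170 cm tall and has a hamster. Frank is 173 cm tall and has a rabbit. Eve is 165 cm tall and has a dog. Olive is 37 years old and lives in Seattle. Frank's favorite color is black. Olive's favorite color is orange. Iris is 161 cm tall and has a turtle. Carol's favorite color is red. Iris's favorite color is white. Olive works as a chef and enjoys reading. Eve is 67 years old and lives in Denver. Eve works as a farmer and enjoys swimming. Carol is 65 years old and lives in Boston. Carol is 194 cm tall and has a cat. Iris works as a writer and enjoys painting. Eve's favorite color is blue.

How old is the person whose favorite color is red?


Person with favorite color=red is Carol, age 65

65


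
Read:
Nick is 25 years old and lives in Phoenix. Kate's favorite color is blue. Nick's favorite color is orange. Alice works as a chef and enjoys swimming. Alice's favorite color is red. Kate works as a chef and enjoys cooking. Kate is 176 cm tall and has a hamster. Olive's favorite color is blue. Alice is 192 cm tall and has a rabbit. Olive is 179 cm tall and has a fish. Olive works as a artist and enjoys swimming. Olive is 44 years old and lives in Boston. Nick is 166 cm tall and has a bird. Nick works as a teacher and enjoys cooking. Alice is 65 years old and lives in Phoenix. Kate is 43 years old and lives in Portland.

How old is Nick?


Nick is 25 years old

25


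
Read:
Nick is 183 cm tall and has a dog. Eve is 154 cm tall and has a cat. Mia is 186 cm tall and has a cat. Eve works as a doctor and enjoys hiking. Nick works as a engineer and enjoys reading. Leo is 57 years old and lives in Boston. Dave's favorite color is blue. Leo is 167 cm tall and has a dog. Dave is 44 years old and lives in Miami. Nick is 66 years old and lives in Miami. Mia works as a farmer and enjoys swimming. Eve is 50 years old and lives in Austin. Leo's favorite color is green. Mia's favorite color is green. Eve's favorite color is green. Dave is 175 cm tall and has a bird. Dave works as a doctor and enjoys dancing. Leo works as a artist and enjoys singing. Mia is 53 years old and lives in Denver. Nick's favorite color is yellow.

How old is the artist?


The artist is Leo, age 57

57


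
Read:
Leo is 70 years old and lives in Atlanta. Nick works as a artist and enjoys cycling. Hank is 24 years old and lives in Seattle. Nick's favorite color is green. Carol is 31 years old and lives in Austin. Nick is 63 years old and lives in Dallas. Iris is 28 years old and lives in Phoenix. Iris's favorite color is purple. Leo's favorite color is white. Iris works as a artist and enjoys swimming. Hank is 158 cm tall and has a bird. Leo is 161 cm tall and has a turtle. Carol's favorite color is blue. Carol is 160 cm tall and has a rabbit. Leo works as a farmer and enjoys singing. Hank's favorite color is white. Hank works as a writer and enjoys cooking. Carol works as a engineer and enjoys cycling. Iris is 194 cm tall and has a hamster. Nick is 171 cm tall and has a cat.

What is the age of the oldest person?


Oldest: Leo at 70

70


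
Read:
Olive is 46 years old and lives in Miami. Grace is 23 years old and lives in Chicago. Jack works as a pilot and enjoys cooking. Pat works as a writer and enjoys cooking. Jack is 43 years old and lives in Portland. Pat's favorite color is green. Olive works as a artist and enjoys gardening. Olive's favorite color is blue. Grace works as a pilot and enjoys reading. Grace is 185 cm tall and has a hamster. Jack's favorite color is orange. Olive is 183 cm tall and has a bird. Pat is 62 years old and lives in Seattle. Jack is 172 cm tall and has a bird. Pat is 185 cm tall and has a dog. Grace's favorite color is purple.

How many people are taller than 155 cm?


Taller than 155: 4

4


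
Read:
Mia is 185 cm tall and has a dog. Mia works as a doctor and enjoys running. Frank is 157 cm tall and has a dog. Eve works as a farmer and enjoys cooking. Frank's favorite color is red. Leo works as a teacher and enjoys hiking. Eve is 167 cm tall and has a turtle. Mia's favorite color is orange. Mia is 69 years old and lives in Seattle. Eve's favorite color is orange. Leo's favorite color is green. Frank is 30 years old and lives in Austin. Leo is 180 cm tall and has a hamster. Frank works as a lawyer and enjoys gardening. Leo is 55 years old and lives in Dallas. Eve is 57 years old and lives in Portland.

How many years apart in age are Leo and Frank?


55 vs 30, diff = 25

25


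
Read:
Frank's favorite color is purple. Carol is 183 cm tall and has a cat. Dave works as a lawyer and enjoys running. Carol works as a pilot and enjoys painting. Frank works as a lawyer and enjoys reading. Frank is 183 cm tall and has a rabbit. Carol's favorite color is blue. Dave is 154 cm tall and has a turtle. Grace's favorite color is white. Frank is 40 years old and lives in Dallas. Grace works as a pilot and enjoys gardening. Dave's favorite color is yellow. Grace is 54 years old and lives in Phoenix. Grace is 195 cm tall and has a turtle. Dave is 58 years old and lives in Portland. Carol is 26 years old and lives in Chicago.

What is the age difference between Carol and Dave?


|26 - 58| = 32

32


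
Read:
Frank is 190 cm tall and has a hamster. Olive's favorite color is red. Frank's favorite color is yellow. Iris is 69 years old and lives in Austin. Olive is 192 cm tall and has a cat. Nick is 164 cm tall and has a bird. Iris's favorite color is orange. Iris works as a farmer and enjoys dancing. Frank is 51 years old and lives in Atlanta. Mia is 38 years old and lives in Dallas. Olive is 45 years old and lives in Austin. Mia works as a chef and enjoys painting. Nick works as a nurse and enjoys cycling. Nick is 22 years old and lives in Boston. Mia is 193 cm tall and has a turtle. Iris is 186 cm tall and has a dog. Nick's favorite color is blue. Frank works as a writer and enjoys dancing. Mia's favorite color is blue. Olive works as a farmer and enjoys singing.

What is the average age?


Sum=225, n=5, avg=45

45


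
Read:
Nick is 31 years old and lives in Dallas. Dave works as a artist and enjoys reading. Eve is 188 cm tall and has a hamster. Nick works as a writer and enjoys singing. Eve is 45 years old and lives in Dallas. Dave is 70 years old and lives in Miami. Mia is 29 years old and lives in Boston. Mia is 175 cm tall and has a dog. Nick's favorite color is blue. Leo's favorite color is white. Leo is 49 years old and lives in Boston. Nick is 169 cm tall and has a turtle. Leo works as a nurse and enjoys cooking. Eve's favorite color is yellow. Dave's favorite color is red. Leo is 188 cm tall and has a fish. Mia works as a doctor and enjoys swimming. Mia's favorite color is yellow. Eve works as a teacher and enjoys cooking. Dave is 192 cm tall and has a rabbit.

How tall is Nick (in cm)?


Nick is 169 cm tall

169


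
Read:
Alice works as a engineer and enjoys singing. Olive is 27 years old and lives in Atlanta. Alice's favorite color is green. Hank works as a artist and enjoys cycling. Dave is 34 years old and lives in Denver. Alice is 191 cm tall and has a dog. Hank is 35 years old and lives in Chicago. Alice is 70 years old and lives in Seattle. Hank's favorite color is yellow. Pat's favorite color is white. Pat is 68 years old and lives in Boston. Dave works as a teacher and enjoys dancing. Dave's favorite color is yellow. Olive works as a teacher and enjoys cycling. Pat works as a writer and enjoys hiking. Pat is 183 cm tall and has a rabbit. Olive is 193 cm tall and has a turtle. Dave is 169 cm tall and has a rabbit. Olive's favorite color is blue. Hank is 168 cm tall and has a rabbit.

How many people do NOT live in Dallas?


Not in Dallas: 5

5


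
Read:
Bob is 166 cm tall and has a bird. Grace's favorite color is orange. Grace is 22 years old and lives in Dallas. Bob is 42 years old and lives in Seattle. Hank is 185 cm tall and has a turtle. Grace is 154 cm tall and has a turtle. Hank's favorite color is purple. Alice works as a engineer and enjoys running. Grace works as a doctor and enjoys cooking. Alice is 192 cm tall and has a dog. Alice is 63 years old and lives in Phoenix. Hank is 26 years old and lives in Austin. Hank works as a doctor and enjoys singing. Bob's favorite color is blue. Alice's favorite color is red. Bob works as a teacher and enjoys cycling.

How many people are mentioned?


People: Bob, Alice, Hank, Grace. Count = 4

4


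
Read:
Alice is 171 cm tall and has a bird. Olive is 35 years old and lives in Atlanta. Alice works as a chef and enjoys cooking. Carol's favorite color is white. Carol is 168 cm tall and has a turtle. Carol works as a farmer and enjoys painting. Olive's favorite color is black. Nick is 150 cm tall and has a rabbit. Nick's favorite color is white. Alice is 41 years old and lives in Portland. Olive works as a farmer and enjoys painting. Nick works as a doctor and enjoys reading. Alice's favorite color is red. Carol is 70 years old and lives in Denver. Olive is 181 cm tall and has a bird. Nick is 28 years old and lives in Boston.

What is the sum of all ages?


41+70+28+35 = 174

174


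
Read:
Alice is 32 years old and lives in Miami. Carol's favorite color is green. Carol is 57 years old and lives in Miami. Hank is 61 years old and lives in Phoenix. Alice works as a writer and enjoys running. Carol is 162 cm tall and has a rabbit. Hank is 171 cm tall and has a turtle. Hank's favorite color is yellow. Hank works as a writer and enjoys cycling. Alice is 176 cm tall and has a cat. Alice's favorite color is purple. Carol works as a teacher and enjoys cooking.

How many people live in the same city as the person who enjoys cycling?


Person with hobby cycling is Hank, city Phoenix. Count = 1

1


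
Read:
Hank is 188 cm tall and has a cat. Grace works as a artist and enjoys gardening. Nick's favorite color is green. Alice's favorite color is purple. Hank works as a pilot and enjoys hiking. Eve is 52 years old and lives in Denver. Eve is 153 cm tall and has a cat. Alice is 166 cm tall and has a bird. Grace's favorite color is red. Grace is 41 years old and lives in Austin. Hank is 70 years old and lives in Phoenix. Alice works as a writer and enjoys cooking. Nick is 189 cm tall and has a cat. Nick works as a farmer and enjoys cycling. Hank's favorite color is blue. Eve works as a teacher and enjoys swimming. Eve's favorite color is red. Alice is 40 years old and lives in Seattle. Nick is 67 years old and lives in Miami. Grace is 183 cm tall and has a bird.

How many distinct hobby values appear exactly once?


Unique hobby values: 5

5


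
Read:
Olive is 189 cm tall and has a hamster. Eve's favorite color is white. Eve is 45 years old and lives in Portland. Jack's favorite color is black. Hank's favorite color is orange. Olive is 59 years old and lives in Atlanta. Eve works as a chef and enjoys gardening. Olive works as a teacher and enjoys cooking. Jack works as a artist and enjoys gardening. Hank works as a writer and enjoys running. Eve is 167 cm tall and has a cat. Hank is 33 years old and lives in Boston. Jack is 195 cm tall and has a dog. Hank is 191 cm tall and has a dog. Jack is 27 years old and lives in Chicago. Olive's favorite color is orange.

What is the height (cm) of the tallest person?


Tallest: Jack at 195 cm

195


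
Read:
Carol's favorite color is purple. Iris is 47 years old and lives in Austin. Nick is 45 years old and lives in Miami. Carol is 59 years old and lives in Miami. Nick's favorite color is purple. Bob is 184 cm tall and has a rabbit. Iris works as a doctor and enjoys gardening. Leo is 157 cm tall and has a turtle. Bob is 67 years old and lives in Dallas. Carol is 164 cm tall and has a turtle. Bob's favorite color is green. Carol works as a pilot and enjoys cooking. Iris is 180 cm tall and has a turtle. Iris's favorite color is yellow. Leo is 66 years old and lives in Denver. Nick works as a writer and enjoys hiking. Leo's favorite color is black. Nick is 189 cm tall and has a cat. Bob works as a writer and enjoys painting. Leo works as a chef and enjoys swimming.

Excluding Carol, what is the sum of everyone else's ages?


Sum (excluding Carol): 225

225


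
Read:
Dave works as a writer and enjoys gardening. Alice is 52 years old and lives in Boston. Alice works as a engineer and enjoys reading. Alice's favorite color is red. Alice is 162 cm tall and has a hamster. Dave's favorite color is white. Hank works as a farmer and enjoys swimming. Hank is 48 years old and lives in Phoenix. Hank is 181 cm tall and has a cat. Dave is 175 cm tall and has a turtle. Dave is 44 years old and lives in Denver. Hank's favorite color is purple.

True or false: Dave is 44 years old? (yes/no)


Dave is actually 44. yes

yes


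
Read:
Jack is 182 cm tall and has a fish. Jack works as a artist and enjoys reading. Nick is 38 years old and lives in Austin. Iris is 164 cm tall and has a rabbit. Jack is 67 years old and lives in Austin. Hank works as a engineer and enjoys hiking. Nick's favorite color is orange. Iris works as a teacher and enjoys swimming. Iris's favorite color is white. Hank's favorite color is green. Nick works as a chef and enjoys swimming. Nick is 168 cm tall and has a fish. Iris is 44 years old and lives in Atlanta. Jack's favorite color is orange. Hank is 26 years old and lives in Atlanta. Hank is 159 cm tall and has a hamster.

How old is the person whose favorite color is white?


Person with favorite color=white is Iris, age 44

44


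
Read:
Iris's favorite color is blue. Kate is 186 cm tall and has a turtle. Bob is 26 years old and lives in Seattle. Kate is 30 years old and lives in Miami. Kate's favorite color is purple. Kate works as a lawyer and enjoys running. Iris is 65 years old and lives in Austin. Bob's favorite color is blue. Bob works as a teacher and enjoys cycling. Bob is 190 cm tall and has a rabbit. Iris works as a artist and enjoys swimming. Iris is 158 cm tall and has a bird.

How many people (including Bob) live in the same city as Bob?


Bob lives in Seattle. Count = 1

1


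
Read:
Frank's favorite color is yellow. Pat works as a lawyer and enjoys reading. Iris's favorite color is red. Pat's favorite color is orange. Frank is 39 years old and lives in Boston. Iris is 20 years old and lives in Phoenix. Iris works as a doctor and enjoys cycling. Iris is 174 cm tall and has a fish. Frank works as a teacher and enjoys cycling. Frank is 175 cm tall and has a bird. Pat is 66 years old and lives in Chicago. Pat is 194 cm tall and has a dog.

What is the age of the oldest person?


Oldest: Pat at 66

66


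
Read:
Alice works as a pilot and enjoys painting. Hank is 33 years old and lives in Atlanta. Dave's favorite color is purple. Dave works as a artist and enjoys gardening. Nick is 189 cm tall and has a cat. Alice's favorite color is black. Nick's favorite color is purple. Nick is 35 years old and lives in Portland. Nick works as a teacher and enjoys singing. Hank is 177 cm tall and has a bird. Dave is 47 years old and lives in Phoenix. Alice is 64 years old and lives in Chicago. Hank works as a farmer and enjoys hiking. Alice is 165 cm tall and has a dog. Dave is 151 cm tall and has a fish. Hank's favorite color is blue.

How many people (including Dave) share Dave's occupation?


Dave is a artist. Count = 1

1


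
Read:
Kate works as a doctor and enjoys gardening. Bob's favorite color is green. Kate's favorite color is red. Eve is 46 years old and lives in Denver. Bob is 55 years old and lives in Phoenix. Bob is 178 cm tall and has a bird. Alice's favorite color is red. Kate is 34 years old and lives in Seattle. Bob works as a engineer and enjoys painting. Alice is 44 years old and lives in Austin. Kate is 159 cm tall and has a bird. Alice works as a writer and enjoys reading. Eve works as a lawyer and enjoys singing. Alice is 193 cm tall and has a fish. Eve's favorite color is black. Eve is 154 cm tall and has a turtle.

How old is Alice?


Alice is 44 years old

44


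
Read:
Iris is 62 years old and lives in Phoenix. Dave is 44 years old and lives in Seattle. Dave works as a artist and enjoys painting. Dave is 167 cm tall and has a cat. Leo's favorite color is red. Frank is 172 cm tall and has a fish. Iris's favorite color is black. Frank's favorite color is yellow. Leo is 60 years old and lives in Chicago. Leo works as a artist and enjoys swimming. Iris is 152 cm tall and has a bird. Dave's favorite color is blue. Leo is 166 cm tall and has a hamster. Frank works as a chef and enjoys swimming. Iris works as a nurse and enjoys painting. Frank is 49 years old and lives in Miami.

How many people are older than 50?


Filter: 2

2


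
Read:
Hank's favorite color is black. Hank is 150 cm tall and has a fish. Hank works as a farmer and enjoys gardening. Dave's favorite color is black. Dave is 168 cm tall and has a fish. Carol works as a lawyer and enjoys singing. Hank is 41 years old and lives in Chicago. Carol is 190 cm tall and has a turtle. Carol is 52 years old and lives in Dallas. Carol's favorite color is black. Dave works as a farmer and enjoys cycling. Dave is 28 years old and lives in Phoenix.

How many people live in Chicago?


Count in Chicago: 1

1


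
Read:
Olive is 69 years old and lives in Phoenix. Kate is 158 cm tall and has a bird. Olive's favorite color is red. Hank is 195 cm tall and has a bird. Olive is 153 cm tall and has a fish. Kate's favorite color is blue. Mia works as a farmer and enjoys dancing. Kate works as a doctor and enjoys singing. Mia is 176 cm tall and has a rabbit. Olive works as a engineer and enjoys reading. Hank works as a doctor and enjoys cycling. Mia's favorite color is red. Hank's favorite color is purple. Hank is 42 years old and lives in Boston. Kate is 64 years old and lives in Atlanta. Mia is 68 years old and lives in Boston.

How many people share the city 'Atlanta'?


Count: 1

1


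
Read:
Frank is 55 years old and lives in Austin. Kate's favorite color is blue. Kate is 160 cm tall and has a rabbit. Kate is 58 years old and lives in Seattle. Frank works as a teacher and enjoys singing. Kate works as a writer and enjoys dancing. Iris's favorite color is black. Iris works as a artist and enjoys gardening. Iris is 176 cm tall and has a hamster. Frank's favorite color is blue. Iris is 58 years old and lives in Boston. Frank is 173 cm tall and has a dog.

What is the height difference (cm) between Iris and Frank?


|176 - 173| = 3

3


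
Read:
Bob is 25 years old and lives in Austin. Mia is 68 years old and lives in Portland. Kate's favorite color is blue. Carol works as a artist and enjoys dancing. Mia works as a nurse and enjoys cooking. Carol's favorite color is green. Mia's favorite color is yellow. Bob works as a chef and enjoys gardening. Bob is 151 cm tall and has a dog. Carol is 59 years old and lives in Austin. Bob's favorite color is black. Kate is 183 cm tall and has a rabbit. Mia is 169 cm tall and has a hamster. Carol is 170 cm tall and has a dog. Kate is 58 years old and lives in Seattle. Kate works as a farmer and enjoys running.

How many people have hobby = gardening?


Count: 1

1


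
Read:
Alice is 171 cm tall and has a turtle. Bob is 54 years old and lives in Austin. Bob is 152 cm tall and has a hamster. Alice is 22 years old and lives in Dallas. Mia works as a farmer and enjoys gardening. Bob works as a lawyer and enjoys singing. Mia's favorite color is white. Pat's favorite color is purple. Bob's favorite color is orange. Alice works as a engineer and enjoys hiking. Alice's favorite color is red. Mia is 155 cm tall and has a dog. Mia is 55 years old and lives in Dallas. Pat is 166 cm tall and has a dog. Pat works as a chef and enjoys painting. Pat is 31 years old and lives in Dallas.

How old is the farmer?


The farmer is Mia, age 55

55


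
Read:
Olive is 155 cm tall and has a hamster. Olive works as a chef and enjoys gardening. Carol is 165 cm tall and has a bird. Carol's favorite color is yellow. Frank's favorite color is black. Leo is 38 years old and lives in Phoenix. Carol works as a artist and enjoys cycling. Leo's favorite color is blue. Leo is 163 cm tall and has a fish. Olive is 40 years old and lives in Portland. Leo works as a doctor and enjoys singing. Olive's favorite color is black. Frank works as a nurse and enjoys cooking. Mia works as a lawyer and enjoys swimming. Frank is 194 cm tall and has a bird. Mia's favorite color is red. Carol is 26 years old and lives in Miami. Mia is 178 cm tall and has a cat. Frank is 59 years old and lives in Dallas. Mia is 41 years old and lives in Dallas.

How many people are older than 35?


Filter: 4

4


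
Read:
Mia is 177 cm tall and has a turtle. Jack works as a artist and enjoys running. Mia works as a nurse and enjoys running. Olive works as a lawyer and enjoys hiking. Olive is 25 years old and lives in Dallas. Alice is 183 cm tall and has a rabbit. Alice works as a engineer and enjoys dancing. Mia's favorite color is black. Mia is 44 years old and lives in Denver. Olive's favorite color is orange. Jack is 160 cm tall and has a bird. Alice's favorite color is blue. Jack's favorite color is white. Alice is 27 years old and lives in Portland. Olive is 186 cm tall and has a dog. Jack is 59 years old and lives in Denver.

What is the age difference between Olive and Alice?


|25 - 27| = 2

2


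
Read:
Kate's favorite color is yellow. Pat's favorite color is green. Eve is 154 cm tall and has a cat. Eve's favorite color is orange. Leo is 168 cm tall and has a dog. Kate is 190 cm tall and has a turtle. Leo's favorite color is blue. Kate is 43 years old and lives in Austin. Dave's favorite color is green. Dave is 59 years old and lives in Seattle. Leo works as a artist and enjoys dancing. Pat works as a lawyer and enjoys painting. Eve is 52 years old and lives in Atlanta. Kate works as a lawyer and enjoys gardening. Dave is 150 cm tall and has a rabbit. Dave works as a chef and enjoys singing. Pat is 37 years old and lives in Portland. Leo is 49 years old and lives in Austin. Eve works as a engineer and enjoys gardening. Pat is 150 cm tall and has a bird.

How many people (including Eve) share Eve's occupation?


Eve is a engineer. Count = 1

1


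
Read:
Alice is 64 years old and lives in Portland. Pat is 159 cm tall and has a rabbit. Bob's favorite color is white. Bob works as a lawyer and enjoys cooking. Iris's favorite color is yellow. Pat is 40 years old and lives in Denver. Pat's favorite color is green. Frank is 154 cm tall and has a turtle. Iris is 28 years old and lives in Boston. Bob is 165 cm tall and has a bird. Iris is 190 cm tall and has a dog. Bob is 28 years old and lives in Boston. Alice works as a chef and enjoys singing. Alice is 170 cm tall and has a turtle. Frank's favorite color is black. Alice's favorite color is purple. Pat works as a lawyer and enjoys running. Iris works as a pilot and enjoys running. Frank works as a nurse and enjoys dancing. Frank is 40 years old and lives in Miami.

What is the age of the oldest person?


Oldest: Alice at 64

64


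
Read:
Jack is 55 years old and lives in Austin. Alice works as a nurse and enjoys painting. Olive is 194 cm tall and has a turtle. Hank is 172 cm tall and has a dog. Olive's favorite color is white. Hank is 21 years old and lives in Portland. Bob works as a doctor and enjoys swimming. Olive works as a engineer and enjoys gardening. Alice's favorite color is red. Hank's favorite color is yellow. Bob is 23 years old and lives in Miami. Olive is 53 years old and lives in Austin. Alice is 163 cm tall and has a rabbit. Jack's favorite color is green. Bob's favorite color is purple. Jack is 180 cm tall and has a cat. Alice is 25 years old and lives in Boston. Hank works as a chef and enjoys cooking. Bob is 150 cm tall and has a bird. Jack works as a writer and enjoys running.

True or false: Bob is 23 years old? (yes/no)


Bob is actually 23. yes

yes


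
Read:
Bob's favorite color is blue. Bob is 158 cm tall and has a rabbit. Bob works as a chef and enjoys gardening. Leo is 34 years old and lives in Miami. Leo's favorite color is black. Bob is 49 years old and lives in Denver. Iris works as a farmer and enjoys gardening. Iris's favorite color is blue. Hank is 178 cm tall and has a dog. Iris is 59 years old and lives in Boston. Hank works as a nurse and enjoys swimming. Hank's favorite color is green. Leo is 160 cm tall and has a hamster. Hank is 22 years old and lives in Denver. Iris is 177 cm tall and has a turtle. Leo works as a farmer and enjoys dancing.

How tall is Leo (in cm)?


Leo is 160 cm tall

160


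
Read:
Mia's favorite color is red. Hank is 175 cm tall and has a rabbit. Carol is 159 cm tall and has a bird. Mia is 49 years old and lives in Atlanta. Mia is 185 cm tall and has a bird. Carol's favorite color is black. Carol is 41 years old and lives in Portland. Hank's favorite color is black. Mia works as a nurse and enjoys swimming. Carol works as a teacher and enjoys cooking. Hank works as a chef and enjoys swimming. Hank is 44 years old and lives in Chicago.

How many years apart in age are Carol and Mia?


41 vs 49, diff = 8

8


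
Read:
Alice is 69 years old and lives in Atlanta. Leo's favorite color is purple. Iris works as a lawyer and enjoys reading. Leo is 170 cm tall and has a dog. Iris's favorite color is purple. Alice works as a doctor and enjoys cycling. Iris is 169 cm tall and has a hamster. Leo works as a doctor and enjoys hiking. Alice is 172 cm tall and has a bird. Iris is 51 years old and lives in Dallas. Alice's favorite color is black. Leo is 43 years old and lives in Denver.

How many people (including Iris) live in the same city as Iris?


Iris lives in Dallas. Count = 1

1


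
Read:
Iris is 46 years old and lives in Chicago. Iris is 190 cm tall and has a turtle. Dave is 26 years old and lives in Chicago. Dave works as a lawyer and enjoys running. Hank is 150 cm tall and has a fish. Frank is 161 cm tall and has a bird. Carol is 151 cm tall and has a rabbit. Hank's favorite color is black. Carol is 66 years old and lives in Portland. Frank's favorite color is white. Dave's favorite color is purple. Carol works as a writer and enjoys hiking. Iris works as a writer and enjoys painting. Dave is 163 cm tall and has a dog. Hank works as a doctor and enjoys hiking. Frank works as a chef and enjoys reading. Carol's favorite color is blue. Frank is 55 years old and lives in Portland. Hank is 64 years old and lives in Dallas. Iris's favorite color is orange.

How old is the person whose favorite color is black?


Person with favorite color=black is Hank, age 64

64


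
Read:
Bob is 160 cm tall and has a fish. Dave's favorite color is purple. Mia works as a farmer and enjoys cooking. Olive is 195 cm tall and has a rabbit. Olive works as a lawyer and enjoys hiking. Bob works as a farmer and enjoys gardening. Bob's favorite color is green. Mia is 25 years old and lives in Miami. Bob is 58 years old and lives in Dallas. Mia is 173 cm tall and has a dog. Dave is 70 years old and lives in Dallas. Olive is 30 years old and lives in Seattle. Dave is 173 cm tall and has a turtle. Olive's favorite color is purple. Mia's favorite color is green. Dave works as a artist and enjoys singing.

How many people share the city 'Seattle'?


Count: 1

1


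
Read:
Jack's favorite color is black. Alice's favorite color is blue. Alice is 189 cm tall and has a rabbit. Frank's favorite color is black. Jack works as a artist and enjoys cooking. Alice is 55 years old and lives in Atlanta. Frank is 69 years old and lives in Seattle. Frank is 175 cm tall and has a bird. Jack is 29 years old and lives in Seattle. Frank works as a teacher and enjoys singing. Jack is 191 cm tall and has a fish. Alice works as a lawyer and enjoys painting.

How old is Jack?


Jack is 29 years old

29


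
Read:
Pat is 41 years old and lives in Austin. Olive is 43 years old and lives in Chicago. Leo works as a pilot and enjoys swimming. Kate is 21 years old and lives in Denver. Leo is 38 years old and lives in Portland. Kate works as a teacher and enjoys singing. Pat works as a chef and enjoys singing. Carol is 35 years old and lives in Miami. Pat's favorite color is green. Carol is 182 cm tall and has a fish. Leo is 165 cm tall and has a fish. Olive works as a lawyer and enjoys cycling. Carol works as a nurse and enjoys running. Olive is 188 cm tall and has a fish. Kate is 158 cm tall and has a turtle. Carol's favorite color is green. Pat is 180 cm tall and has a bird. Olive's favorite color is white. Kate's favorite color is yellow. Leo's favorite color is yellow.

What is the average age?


Sum=178, n=5, avg=35.6

35.6


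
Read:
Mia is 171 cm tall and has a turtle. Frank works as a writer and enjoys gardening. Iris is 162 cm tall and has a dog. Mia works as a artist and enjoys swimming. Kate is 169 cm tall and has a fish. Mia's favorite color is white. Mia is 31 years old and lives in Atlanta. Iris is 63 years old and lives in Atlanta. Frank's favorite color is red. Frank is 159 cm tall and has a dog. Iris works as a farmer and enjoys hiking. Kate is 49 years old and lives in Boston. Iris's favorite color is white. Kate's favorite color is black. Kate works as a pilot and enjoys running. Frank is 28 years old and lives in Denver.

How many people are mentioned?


People: Kate, Mia, Iris, Frank. Count = 4

4


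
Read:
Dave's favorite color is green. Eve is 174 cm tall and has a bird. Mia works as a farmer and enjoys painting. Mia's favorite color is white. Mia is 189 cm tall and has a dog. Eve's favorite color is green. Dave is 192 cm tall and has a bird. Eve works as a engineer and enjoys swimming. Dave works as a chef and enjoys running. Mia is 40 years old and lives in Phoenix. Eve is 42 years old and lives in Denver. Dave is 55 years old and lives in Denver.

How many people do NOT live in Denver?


Not in Denver: 1

1


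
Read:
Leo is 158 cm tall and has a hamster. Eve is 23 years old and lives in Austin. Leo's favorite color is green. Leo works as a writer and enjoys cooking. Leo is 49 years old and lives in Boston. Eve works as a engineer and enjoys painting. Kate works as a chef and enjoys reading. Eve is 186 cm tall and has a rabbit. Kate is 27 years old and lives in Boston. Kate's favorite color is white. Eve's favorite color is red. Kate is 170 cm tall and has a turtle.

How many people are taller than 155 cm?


Taller than 155: 3

3


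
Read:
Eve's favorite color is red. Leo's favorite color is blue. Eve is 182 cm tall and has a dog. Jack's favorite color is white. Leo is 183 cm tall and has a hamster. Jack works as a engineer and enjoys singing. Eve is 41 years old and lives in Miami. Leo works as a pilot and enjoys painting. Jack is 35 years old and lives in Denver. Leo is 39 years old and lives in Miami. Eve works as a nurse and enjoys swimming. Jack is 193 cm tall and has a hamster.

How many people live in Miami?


Count in Miami: 2

2


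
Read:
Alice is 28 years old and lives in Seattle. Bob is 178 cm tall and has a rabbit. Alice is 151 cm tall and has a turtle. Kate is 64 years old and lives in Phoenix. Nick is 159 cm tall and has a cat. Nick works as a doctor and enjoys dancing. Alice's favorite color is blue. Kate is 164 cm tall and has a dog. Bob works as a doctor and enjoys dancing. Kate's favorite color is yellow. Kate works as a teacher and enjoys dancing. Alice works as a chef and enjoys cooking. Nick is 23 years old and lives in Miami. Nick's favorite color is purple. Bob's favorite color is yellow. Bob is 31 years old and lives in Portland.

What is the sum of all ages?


31+64+28+23 = 146

146


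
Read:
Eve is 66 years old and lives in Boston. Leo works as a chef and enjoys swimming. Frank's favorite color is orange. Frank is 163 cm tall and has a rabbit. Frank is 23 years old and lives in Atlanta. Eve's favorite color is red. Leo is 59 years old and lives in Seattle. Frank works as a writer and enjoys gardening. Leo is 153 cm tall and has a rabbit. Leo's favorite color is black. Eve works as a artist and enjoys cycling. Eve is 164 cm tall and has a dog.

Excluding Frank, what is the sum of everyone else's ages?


Sum (excluding Frank): 125

125


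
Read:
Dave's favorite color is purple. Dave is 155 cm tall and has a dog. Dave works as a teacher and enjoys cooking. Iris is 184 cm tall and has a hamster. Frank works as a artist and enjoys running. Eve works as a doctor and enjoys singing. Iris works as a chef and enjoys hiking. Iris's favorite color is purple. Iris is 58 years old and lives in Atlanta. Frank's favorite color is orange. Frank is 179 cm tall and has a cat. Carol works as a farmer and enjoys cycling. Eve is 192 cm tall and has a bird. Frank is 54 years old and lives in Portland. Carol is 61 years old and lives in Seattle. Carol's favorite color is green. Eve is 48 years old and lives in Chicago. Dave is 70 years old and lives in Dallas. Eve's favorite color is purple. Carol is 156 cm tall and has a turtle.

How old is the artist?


The artist is Frank, age 54

54


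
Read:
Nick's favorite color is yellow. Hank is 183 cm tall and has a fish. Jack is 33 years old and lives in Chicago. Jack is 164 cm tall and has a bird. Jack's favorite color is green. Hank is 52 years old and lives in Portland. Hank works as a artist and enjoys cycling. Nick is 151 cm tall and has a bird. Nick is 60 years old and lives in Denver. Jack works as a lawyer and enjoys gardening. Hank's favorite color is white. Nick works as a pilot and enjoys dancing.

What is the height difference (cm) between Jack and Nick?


|164 - 151| = 13

13
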